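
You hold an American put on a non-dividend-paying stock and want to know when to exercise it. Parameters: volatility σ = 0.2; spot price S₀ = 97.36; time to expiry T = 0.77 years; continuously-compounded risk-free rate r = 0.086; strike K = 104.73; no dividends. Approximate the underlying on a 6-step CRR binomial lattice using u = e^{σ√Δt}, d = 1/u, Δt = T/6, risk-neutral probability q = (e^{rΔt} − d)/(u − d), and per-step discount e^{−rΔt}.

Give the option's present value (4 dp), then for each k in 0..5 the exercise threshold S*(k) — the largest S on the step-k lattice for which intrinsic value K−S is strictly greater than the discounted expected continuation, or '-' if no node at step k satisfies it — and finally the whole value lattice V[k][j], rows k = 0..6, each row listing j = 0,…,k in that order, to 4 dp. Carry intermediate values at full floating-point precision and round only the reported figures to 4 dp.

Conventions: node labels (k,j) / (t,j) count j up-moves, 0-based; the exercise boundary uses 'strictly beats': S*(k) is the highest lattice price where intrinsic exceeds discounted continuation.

price = 8.8556
boundary = - 90.6284 84.3623 90.6284 84.3623 90.6284
tree:
8.8556
14.1016 4.9006
20.3677 8.4817 2.1781
26.2006 14.1016 4.2250 0.6095
31.6302 20.3677 7.9206 1.3990 0.0000
36.6843 26.2006 14.1016 3.2110 0.0000 0.0000
41.3891 31.6302 20.3677 7.3700 0.0000 0.0000 0.0000

Δt=0.12833, u=1.07428, d=0.93086, q=0.55948, disc=e^(-rΔt)=0.98902
k=6 terminal: V=max(K-S,0) → 41.3891 31.6302 20.3677 7.3700 0.0000 0.0000 0.0000
k=5: j=0 S=68.0457 intr=36.6843 cont=35.5348 V=36.6843[EX]; j=1 S=78.5294 intr=26.2006 cont=25.0510 V=26.2006[EX]; j=2 S=90.6284 intr=14.1016 cont=12.9520 V=14.1016[EX]; j=3 S=104.5915 intr=0.1385 cont=3.2110 V=3.2110[hold]; j=4 S=120.7059 intr=0.0000 cont=0.0000 V=0.0000[hold]; j=5 S=139.3031 intr=0.0000 cont=0.0000 V=0.0000[hold]  S*(5)=90.6284
k=4: j=0 S=73.0998 intr=31.6302 cont=30.4806 V=31.6302[EX]; j=1 S=84.3623 intr=20.3677 cont=19.2182 V=20.3677[EX]; j=2 S=97.3600 intr=7.3700 cont=7.9206 V=7.9206[hold]; j=3 S=112.3602 intr=0.0000 cont=1.3990 V=1.3990[hold]; j=4 S=129.6715 intr=0.0000 cont=0.0000 V=0.0000[hold]  S*(4)=84.3623
k=3: j=0 S=78.5294 intr=26.2006 cont=25.0510 V=26.2006[EX]; j=1 S=90.6284 intr=14.1016 cont=13.2567 V=14.1016[EX]; j=2 S=104.5915 intr=0.1385 cont=4.2250 V=4.2250[hold]; j=3 S=120.7059 intr=0.0000 cont=0.6095 V=0.6095[hold]  S*(3)=90.6284
k=2: j=0 S=84.3623 intr=20.3677 cont=19.2182 V=20.3677[EX]; j=1 S=97.3600 intr=7.3700 cont=8.4817 V=8.4817[hold]; j=2 S=112.3602 intr=0.0000 cont=2.1781 V=2.1781[hold]  S*(2)=84.3623
k=1: j=0 S=90.6284 intr=14.1016 cont=13.5672 V=14.1016[EX]; j=1 S=104.5915 intr=0.1385 cont=4.9006 V=4.9006[hold]  S*(1)=90.6284
k=0: j=0 S=97.3600 intr=7.3700 cont=8.8556 V=8.8556[hold]  S*(0)=-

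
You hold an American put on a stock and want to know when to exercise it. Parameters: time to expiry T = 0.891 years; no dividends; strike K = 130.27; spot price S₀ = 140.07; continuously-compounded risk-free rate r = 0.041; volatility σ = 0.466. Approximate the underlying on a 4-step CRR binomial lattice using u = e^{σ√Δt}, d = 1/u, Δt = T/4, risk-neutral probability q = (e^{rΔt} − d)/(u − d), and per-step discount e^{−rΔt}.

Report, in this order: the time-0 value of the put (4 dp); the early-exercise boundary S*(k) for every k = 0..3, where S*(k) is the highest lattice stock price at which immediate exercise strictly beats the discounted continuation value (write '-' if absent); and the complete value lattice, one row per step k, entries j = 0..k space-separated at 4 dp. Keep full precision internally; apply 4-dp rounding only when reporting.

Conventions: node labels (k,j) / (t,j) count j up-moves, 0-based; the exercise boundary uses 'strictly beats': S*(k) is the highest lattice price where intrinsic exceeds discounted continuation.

Δt=0.22275  u=1.24600  d=0.80257  q=0.46593  discount=0.99091
step 4 (expiry): payoffs max(K−S,0) = 72.1563 40.0481 0.0000 0.0000 0.0000
step 3: (k=3,j=0): S=72.4094, K−S=57.8606, hold=56.6763 ⇒ V=57.8606 exercise | (k=3,j=1): S=112.4161, K−S=17.8539, hold=21.1942 ⇒ V=21.1942 continue | (k=3,j=2): S=174.5267, K−S=0.0000, hold=0.0000 ⇒ V=0.0000 continue | (k=3,j=3): S=270.9537, K−S=0.0000, hold=0.0000 ⇒ V=0.0000 continue  boundary S*=72.4094
step 2: (k=2,j=0): S=90.2219, K−S=40.0481, hold=40.4060 ⇒ V=40.4060 continue | (k=2,j=1): S=140.0700, K−S=0.0000, hold=11.2163 ⇒ V=11.2163 continue | (k=2,j=2): S=217.4595, K−S=0.0000, hold=0.0000 ⇒ V=0.0000 continue  boundary S*=-
step 1: (k=1,j=0): S=112.4161, K−S=17.8539, hold=26.5620 ⇒ V=26.5620 continue | (k=1,j=1): S=174.5267, K−S=0.0000, hold=5.9359 ⇒ V=5.9359 continue  boundary S*=-
step 0: (k=0,j=0): S=140.0700, K−S=0.0000, hold=16.7976 ⇒ V=16.7976 continue  boundary S*=-

price = 16.7976
boundary = - - - 72.4094
tree:
16.7976
26.5620 5.9359
40.4060 11.2163 0.0000
57.8606 21.1942 0.0000 0.0000
72.1563 40.0481 0.0000 0.0000 0.0000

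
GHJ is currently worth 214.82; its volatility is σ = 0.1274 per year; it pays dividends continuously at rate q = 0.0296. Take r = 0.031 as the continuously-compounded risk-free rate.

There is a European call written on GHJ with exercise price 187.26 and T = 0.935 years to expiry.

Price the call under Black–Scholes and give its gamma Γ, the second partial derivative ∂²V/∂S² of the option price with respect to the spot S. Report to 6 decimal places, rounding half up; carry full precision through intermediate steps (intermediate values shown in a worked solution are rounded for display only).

price = 28.611688
Γ = 0.007251

σ√T = 0.1274·√0.935 = 0.123190
d₁ = (ln(S/K) + (r−q+σ²/2)T) / (σ√T) = (ln(214.82/187.26) + (0.031−0.0296+0.1274²/2)·0.935) / 0.123190 = (0.137302 + 0.008897) / 0.123190 = 1.186780
d₂ = d₁ − σ√T = 1.186780 − 0.123190 = 1.063590
e^{−rT} = 0.971431
e^{−qT} = 0.972703
N(d₁) = 0.882343,  N(d₂) = 0.856243
Call price V = S·e^{−qT}·N(d₁) − K·e^{−rT}·N(d₂) = 184.370952 − 155.759264 = 28.611688
φ(d₁) = (1/√(2π))·e^{−d₁²/2} = 0.197274
Γ = e^{−qT}·φ(d₁) / (S·σ·√T) = 0.007251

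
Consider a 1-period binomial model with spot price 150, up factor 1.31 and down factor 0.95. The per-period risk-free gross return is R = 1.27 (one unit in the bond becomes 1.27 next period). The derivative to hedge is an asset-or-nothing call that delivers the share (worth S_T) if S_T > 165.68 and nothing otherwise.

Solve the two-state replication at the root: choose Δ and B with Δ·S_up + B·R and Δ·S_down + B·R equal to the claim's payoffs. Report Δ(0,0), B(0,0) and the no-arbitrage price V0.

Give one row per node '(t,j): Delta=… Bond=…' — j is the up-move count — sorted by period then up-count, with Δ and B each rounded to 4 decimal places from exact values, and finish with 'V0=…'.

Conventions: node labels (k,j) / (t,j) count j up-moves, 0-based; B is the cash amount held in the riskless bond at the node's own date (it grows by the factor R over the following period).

The replicating-portfolio and risk-neutral prices coincide; use p* = (1.27−0.95)/(1.31−0.95) = 0.8889 for the latter.
Expiry values: V(1,0)=0.0000, V(1,1)=196.5000
(0,0): S=150.0000. Δ = (V_up−V_dn)/(S_up−S_dn) = (196.5000−0.0000)/(196.5000−142.5000) = 3.6389. V = [p*·196.5000 + (1−p*)·0.0000]/1.27 = 137.5328. B = V − Δ·S = -408.3005.
As a check, the time-0 holding Δ(0,0)·S0 + B(0,0) comes to 137.5328 — exactly V0.

(0,0): Delta=3.6389 Bond=-408.3005
V0=137.5328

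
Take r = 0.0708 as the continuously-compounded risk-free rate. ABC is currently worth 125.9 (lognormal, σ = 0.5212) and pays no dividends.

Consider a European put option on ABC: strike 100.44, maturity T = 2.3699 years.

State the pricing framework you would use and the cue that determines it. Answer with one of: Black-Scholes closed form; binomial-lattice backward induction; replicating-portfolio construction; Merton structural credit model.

framework: Black-Scholes closed form

Key observation: a European-exercise option on ABC struck at 100.44 — a GBM underlying with constant parameters — admits an analytic price: the data contain no early exercise, no discrete tree, no debt structure.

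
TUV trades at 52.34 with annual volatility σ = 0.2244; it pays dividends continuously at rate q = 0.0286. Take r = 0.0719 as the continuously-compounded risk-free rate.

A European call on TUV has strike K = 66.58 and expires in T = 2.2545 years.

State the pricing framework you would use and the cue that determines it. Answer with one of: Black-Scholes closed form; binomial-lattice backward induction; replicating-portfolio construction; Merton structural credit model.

Key observation: a European-exercise option on TUV struck at 66.58 — a GBM underlying with constant parameters — admits an analytic price: the data contain no early exercise, no discrete tree, no debt structure.

framework: Black-Scholes closed form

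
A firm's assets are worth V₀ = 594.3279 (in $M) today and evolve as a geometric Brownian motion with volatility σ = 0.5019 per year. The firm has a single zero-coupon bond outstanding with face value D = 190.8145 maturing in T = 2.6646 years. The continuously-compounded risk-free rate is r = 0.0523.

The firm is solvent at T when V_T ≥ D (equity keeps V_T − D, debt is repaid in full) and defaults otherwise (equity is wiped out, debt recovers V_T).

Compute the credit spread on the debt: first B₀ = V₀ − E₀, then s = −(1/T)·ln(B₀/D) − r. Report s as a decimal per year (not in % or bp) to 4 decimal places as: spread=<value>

Apply the equity-as-call identities (strike 190.8145, horizon 2.6646 years):
d₁ = [ln(V₀/D) + (r + σ²/2)T] / (σ√T)
   = [ln(594.3279/190.8145) + (0.0523 + 0.5·0.5019²)·2.6646] / (0.5019·√2.6646)
   = [1.136129 + 0.474970] / 0.819282 = 1.966478
d₂ = d₁ − σ√T = 1.966478 − 0.819282 = 1.147196
N(d₁) = 0.975378,  N(d₂) = 0.874350,  e^(−rT) = 0.869916
E₀ = V₀·N(d₁) − D·e^(−rT)·N(d₂)
   = 594.3279·0.975378 − 190.8145·0.869916·0.874350 = 434.558945
B₀ = V₀ − E₀ = 594.3279 − 434.558945 = 159.768955
spread = −(1/T)·ln(B₀/D) − r = −(1/2.6646)·ln(159.768955/190.8145) − 0.0523 = 0.01434153

spread=0.0143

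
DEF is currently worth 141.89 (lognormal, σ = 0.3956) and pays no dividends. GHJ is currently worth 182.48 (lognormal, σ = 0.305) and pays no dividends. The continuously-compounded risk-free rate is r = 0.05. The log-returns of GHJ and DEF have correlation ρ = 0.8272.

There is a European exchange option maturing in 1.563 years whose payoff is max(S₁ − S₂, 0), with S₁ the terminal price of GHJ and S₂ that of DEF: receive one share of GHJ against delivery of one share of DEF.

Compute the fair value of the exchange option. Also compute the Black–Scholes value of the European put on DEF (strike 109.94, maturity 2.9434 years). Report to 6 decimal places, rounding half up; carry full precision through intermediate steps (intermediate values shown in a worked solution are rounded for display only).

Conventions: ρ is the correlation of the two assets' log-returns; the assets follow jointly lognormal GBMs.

σ_eff = √(σ₁² + σ₂² − 2ρσ₁σ₂) = √(0.305² + 0.3956² − 2·0.8272·0.305·0.3956) = 0.223400
d₁ = (ln(S₁/S₂) + (q₂ − q₁ + σ_eff²/2)T) / (σ_eff√T) = (ln(182.48/141.89) + (0.0 − 0.0 + 0.024954)·1.563) / 0.279295 = 1.040445
d₂ = d₁ − σ_eff√T = 1.040445 − 0.279295 = 0.761150
N(d₁) = 0.850933,  N(d₂) = 0.776716
V = S₁·e^{−q₁T}·N(d₁) − S₂·e^{−q₂T}·N(d₂) = 155.278333 − 110.208266 = 45.070067
[vanilla: DEF put K=109.94]
σ√T = 0.3956·√2.9434 = 0.678705
d₁ = (ln(S/K) + (r+σ²/2)T) / (σ√T) = (ln(141.89/109.94) + (0.05+0.3956²/2)·2.9434) / 0.678705 = (0.255117 + 0.377490) / 0.678705 = 0.932080
d₂ = d₁ − σ√T = 0.932080 − 0.678705 = 0.253376
e^{−rT} = 0.863147
N(−d₁) = 0.175647,  N(−d₂) = 0.399989
price = K·e^{−rT}·N(−d₂) − S·N(−d₁) = 37.956718 − 24.922622 = 13.034096

exchange price = 45.070067
price(DEF put K=109.94) = 13.034096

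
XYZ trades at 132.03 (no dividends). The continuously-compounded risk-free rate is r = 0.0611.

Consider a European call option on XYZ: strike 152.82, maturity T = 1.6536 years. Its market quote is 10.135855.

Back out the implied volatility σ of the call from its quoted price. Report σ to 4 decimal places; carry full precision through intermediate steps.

sigma = 0.1875

At σ = 0.1875 the Black–Scholes value reproduces the quote:
σ√T = 0.1875·√1.6536 = 0.241111
d₁ = (ln(S/K) + (r+σ²/2)T) / (σ√T) = (ln(132.03/152.82) + (0.0611+0.1875²/2)·1.6536) / 0.241111 = (-0.146232 + 0.130102) / 0.241111 = -0.066896
d₂ = d₁ − σ√T = -0.066896 − 0.241111 = -0.308007
e^{−rT} = 0.903901
N(d₁) = 0.473332,  N(d₂) = 0.379038
V = S·N(d₁) − K·e^{−rT}·N(d₂) = 62.494035 − 52.358180 = 10.135855 (the quoted price), and the Black–Scholes price is strictly increasing in σ, so σ is unique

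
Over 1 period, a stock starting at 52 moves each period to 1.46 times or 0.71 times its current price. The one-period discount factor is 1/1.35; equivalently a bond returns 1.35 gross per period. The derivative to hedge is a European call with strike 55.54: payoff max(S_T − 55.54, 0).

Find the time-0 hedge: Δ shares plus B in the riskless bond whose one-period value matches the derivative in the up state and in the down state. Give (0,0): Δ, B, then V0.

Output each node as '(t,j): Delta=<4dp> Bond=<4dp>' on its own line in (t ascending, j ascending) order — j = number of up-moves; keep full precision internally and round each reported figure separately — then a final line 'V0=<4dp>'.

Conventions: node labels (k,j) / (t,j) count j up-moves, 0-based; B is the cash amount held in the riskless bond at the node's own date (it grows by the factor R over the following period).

(0,0): Delta=0.5226 Bond=-14.2912
V0=12.8822

The replicating-portfolio and risk-neutral prices coincide; use p* = (1.35−0.71)/(1.46−0.71) = 0.8533 for the latter.
Expiry values: V(1,0)=0.0000, V(1,1)=20.3800
Node (0,0) S=52.0000: V=(p*·20.3800+(1−p*)·0.0000)/1.35=12.8822; Δ=(20.3800−0.0000)/(75.9200−36.9200)=0.5226; B=V−Δ·S=-14.2912
Sanity check at the root: Δ(0,0)·S0 + B(0,0) reproduces V0 = 12.8822.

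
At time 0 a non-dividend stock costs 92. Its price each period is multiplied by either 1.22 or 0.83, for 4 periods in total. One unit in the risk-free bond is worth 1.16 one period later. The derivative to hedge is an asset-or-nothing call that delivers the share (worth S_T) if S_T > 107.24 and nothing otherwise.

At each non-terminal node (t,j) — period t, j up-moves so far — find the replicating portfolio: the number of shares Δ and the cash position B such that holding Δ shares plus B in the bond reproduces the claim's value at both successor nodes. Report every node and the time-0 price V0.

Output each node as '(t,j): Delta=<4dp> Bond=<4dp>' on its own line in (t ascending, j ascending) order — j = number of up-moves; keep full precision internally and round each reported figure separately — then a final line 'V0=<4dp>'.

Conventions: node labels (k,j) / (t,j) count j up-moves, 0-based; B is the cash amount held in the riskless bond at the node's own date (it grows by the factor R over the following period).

No-arbitrage ⇒ martingale measure with p* = (R−d)/(u−d) = 0.8462.
Payoffs at expiry: V(4,0)=0.0000, V(4,1)=0.0000, V(4,2)=0.0000, V(4,3)=138.6582, V(4,4)=203.8108
(3,0): S=52.6044. Δ = (V_up−V_dn)/(S_up−S_dn) = (0.0000−0.0000)/(64.1774−43.6617) = 0.0000. V = [p*·0.0000 + (1−p*)·0.0000]/1.16 = 0.0000. B = V − Δ·S = 0.0000.
(3,1): S=77.3221. Δ = (V_up−V_dn)/(S_up−S_dn) = (0.0000−0.0000)/(94.3330−64.1774) = 0.0000. V = [p*·0.0000 + (1−p*)·0.0000]/1.16 = 0.0000. B = V − Δ·S = 0.0000.
(3,2): S=113.6542. Δ = (V_up−V_dn)/(S_up−S_dn) = (138.6582−0.0000)/(138.6582−94.3330) = 3.1282. V = [p*·138.6582 + (1−p*)·0.0000]/1.16 = 101.1432. B = V − Δ·S = -254.3905.
(3,3): S=167.0580. Δ = (V_up−V_dn)/(S_up−S_dn) = (203.8108−138.6582)/(203.8108−138.6582) = 1.0000. V = [p*·203.8108 + (1−p*)·138.6582]/1.16 = 167.0580. B = V − Δ·S = 0.0000.
(2,0): S=63.3788. Δ = (V_up−V_dn)/(S_up−S_dn) = (0.0000−0.0000)/(77.3221−52.6044) = 0.0000. V = [p*·0.0000 + (1−p*)·0.0000]/1.16 = 0.0000. B = V − Δ·S = 0.0000.
(2,1): S=93.1592. Δ = (V_up−V_dn)/(S_up−S_dn) = (101.1432−0.0000)/(113.6542−77.3221) = 2.7839. V = [p*·101.1432 + (1−p*)·0.0000]/1.16 = 73.7782. B = V − Δ·S = -185.5634.
(2,2): S=136.9328. Δ = (V_up−V_dn)/(S_up−S_dn) = (167.0580−101.1432)/(167.0580−113.6542) = 1.2343. V = [p*·167.0580 + (1−p*)·101.1432]/1.16 = 135.2735. B = V − Δ·S = -33.7388.
(1,0): S=76.3600. Δ = (V_up−V_dn)/(S_up−S_dn) = (73.7782−0.0000)/(93.1592−63.3788) = 2.4774. V = [p*·73.7782 + (1−p*)·0.0000]/1.16 = 53.8170. B = V − Δ·S = -135.3579.
(1,1): S=112.2400. Δ = (V_up−V_dn)/(S_up−S_dn) = (135.2735−73.7782)/(136.9328−93.1592) = 1.4048. V = [p*·135.2735 + (1−p*)·73.7782]/1.16 = 108.4592. B = V − Δ·S = -49.2211.
(0,0): S=92.0000. Δ = (V_up−V_dn)/(S_up−S_dn) = (108.4592−53.8170)/(112.2400−76.3600) = 1.5229. V = [p*·108.4592 + (1−p*)·53.8170]/1.16 = 86.2524. B = V − Δ·S = -53.8559.
As a check, the time-0 holding Δ(0,0)·S0 + B(0,0) comes to 86.2524 — exactly V0.

(0,0): Delta=1.5229 Bond=-53.8559
(1,0): Delta=2.4774 Bond=-135.3579
(1,1): Delta=1.4048 Bond=-49.2211
(2,0): Delta=0.0000 Bond=0.0000
(2,1): Delta=2.7839 Bond=-185.5634
(2,2): Delta=1.2343 Bond=-33.7388
(3,0): Delta=0.0000 Bond=0.0000
(3,1): Delta=0.0000 Bond=0.0000
(3,2): Delta=3.1282 Bond=-254.3905
(3,3): Delta=1.0000 Bond=0.0000
V0=86.2524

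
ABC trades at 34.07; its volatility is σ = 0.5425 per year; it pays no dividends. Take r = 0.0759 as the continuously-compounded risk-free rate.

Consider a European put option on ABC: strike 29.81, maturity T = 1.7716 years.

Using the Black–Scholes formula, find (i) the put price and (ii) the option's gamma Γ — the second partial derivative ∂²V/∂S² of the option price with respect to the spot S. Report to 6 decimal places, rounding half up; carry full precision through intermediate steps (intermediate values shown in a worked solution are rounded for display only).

σ√T = 0.5425·√1.7716 = 0.722075
d₁ = (ln(S/K) + (r+σ²/2)T) / (σ√T) = (ln(34.07/29.81) + (0.0759+0.5425²/2)·1.7716) / 0.722075 = (0.133573 + 0.395161) / 0.722075 = 0.732242
d₂ = d₁ − σ√T = 0.732242 − 0.722075 = 0.010167
e^{−rT} = 0.874184
N(−d₁) = 0.232010,  N(−d₂) = 0.495944
Put price V = K·e^{−rT}·N(−d₂) − S·N(−d₁) = 12.924016 − 7.904592 = 5.019425
φ(d₁) = (1/√(2π))·e^{−d₁²/2} = 0.305127
Γ = φ(d₁) / (S·σ·√T) = 0.012403

price = 5.019425
Γ = 0.012403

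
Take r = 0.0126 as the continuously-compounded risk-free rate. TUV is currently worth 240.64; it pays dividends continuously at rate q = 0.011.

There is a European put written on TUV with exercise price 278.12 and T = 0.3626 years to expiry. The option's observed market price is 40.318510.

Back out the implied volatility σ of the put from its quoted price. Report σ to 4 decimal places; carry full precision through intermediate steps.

At σ = 0.2410 the Black–Scholes value reproduces the quote:
σ√T = 0.241·√0.3626 = 0.145121
d₁ = (ln(S/K) + (r−q+σ²/2)T) / (σ√T) = (ln(240.64/278.12) + (0.0126−0.011+0.241²/2)·0.3626) / 0.145121 = (-0.144751 + 0.011110) / 0.145121 = -0.920888
d₂ = d₁ − σ√T = -0.920888 − 0.145121 = -1.066009
e^{−rT} = 0.995442
e^{−qT} = 0.996019
N(−d₁) = 0.821446,  N(−d₂) = 0.856790
V = K·e^{−rT}·N(−d₂) − S·e^{−qT}·N(−d₁) = 237.204296 − 196.885787 = 40.318510 (equal to the quote); since ∂V/∂σ > 0 for all σ, the implied volatility is unique

sigma = 0.2410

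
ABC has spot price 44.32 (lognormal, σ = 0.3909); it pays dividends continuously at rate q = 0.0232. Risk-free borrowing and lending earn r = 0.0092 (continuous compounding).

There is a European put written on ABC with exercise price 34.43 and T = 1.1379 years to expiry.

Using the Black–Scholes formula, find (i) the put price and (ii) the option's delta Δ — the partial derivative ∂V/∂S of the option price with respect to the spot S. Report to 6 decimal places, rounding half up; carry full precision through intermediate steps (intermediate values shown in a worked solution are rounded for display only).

σ√T = 0.3909·√1.1379 = 0.416982
d₁ = (ln(S/K) + (r−q+σ²/2)T) / (σ√T) = (ln(44.32/34.43) + (0.0092−0.0232+0.3909²/2)·1.1379) / 0.416982 = (0.252508 + 0.071007) / 0.416982 = 0.775846
d₂ = d₁ − σ√T = 0.775846 − 0.416982 = 0.358864
e^{−rT} = 0.989586
e^{−qT} = 0.973946
N(−d₁) = 0.218920,  N(−d₂) = 0.359848
Put price V = K·e^{−rT}·N(−d₂) − S·e^{−qT}·N(−d₁) = 12.260554 − 9.449738 = 2.810816
Δ = −e^{−qT}·N(−d₁) = -0.213216

price = 2.810816
Δ = -0.213216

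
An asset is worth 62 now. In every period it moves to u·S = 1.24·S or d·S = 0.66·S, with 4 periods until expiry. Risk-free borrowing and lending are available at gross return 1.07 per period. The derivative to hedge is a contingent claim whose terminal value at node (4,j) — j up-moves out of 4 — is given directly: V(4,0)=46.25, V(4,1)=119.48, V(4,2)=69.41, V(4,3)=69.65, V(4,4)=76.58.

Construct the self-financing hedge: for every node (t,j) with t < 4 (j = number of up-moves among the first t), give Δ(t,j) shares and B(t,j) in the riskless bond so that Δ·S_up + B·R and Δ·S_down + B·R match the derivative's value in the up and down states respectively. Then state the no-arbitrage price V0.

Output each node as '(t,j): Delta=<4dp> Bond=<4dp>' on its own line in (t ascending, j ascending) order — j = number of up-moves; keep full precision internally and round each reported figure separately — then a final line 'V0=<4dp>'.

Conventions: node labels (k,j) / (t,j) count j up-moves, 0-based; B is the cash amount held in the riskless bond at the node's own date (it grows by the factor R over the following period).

(0,0): Delta=-0.1073 Bond=63.6332
(1,0): Delta=-0.5276 Bond=85.2897
(1,1): Delta=-0.0145 Bond=60.9550
(2,0): Delta=-0.8311 Bond=99.4566
(2,1): Delta=-0.4607 Bond=87.8614
(2,2): Delta=0.0840 Bond=55.8347
(3,0): Delta=7.0833 Bond=-34.6549
(3,1): Delta=-2.5778 Bond=164.9123
(3,2): Delta=0.0066 Bond=64.6139
(3,3): Delta=0.1011 Bond=57.7235
V0=56.9835

Since d<R<u, set p* = (R−d)/(u−d) = 0.7069; price each node as the discounted p*-expectation of its children.
Expiry values: V(4,0)=46.2500, V(4,1)=119.4800, V(4,2)=69.4100, V(4,3)=69.6500, V(4,4)=76.5800
(3,0): S=17.8248. Δ = (V_up−V_dn)/(S_up−S_dn) = (119.4800−46.2500)/(22.1027−11.7643) = 7.0833. V = [p*·119.4800 + (1−p*)·46.2500]/1.07 = 91.6038. B = V − Δ·S = -34.6549.
(3,1): S=33.4889. Δ = (V_up−V_dn)/(S_up−S_dn) = (69.4100−119.4800)/(41.5263−22.1027) = -2.5778. V = [p*·69.4100 + (1−p*)·119.4800]/1.07 = 78.5848. B = V − Δ·S = 164.9123.
(3,2): S=62.9186. Δ = (V_up−V_dn)/(S_up−S_dn) = (69.6500−69.4100)/(78.0191−41.5263) = 0.0066. V = [p*·69.6500 + (1−p*)·69.4100]/1.07 = 65.0277. B = V − Δ·S = 64.6139.
(3,3): S=118.2107. Δ = (V_up−V_dn)/(S_up−S_dn) = (76.5800−69.6500)/(146.5813−78.0191) = 0.1011. V = [p*·76.5800 + (1−p*)·69.6500]/1.07 = 69.6718. B = V − Δ·S = 57.7235.
(2,0): S=27.0072. Δ = (V_up−V_dn)/(S_up−S_dn) = (78.5848−91.6038)/(33.4889−17.8248) = -0.8311. V = [p*·78.5848 + (1−p*)·91.6038]/1.07 = 77.0100. B = V − Δ·S = 99.4566.
(2,1): S=50.7408. Δ = (V_up−V_dn)/(S_up−S_dn) = (65.0277−78.5848)/(62.9186−33.4889) = -0.4607. V = [p*·65.0277 + (1−p*)·78.5848]/1.07 = 64.4872. B = V − Δ·S = 87.8614.
(2,2): S=95.3312. Δ = (V_up−V_dn)/(S_up−S_dn) = (69.6718−65.0277)/(118.2107−62.9186) = 0.0840. V = [p*·69.6718 + (1−p*)·65.0277]/1.07 = 63.8417. B = V − Δ·S = 55.8347.
(1,0): S=40.9200. Δ = (V_up−V_dn)/(S_up−S_dn) = (64.4872−77.0100)/(50.7408−27.0072) = -0.5276. V = [p*·64.4872 + (1−p*)·77.0100]/1.07 = 63.6988. B = V − Δ·S = 85.2897.
(1,1): S=76.8800. Δ = (V_up−V_dn)/(S_up−S_dn) = (63.8417−64.4872)/(95.3312−50.7408) = -0.0145. V = [p*·63.8417 + (1−p*)·64.4872]/1.07 = 59.8419. B = V − Δ·S = 60.9550.
(0,0): S=62.0000. Δ = (V_up−V_dn)/(S_up−S_dn) = (59.8419−63.6988)/(76.8800−40.9200) = -0.1073. V = [p*·59.8419 + (1−p*)·63.6988]/1.07 = 56.9835. B = V − Δ·S = 63.6332.
Verification: the root portfolio costs Δ(0,0)·S0 + B(0,0) = 56.9835, matching V0.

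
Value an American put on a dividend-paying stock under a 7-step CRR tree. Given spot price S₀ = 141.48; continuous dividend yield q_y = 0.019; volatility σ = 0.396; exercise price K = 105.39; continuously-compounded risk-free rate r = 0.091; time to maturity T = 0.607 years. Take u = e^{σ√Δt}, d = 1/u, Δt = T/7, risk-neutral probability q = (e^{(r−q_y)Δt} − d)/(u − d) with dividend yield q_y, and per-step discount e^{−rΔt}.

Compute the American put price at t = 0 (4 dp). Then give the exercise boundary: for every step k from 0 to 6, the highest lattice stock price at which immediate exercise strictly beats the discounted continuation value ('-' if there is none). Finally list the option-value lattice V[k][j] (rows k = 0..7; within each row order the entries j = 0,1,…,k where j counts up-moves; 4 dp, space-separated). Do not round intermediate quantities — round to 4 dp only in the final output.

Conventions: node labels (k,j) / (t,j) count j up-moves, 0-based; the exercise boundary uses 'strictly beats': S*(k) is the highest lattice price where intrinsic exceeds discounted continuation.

price = 2.7141
boundary = - - - - - 78.9727 88.7402
tree:
2.7141
4.5119 0.9426
7.3506 1.7186 0.1745
11.6763 3.1015 0.3501 0.0000
17.9524 5.5273 0.7024 0.0000 0.0000
26.4173 9.6942 1.4094 0.0000 0.0000 0.0000
35.1098 16.6498 2.8279 0.0000 0.0000 0.0000 0.0000
42.8454 26.4173 5.6742 0.0000 0.0000 0.0000 0.0000 0.0000

Δt=0.08671, u=1.12368, d=0.88993, q=0.49767, disc=e^(-rΔt)=0.99214
k=7 terminal: V=max(K-S,0) → 42.8454 26.4173 5.6742 0.0000 0.0000 0.0000 0.0000 0.0000
k=6: j=0 S=70.2802 intr=35.1098 cont=34.3971 V=35.1098[EX]; j=1 S=88.7402 intr=16.6498 cont=15.9675 V=16.6498[EX]; j=2 S=112.0490 intr=0.0000 cont=2.8279 V=2.8279[hold]; j=3 S=141.4800 intr=0.0000 cont=0.0000 V=0.0000[hold]; j=4 S=178.6415 intr=0.0000 cont=0.0000 V=0.0000[hold]; j=5 S=225.5639 intr=0.0000 cont=0.0000 V=0.0000[hold]; j=6 S=284.8110 intr=0.0000 cont=0.0000 V=0.0000[hold]  S*(6)=88.7402
k=5: j=0 S=78.9727 intr=26.4173 cont=25.7190 V=26.4173[EX]; j=1 S=99.7158 intr=5.6742 cont=9.6942 V=9.6942[hold]; j=2 S=125.9074 intr=0.0000 cont=1.4094 V=1.4094[hold]; j=3 S=158.9786 intr=0.0000 cont=0.0000 V=0.0000[hold]; j=4 S=200.7363 intr=0.0000 cont=0.0000 V=0.0000[hold]; j=5 S=253.4622 intr=0.0000 cont=0.0000 V=0.0000[hold]  S*(5)=78.9727
k=4: j=0 S=88.7402 intr=16.6498 cont=17.9524 V=17.9524[hold]; j=1 S=112.0490 intr=0.0000 cont=5.5273 V=5.5273[hold]; j=2 S=141.4800 intr=0.0000 cont=0.7024 V=0.7024[hold]; j=3 S=178.6415 intr=0.0000 cont=0.0000 V=0.0000[hold]; j=4 S=225.5639 intr=0.0000 cont=0.0000 V=0.0000[hold]  S*(4)=-
k=3: j=0 S=99.7158 intr=5.6742 cont=11.6763 V=11.6763[hold]; j=1 S=125.9074 intr=0.0000 cont=3.1015 V=3.1015[hold]; j=2 S=158.9786 intr=0.0000 cont=0.3501 V=0.3501[hold]; j=3 S=200.7363 intr=0.0000 cont=0.0000 V=0.0000[hold]  S*(3)=-
k=2: j=0 S=112.0490 intr=0.0000 cont=7.3506 V=7.3506[hold]; j=1 S=141.4800 intr=0.0000 cont=1.7186 V=1.7186[hold]; j=2 S=178.6415 intr=0.0000 cont=0.1745 V=0.1745[hold]  S*(2)=-
k=1: j=0 S=125.9074 intr=0.0000 cont=4.5119 V=4.5119[hold]; j=1 S=158.9786 intr=0.0000 cont=0.9426 V=0.9426[hold]  S*(1)=-
k=0: j=0 S=141.4800 intr=0.0000 cont=2.7141 V=2.7141[hold]  S*(0)=-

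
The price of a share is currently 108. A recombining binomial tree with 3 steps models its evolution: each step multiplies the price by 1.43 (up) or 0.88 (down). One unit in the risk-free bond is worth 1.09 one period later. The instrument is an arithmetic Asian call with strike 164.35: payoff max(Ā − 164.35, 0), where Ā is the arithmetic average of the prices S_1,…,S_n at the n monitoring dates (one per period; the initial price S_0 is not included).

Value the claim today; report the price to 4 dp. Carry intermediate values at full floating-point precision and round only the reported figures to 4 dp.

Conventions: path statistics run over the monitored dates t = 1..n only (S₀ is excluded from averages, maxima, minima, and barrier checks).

price = 4.6142

Set p* = 0.3818 (from d < R < u); the path-dependent value is the discounted p*-expectation over all price paths.
Enumerate all 2^3 = 8 price paths (U = up ×1.43, D = down ×0.88); each path with k up-moves has probability p*^k·(1−p*)^(3−k).
DDD: Ā=84.0914, payoff=0.0000, prob=0.236237
UDD: Ā=136.6485, payoff=0.0000, prob=0.145911
DUD: Ā=116.8485, payoff=0.0000, prob=0.145911
UUD: Ā=189.8788, payoff=25.5288, prob=0.090122
DDU: Ā=99.4245, payoff=0.0000, prob=0.145911
UDU: Ā=161.5648, payoff=0.0000, prob=0.090122
DUU: Ā=141.7648, payoff=0.0000, prob=0.090122
UUU: Ā=230.3679, payoff=66.0179, prob=0.055663
Price = Σ prob·payoff / R^3 = 5.975481 / 1.295029 = 4.6142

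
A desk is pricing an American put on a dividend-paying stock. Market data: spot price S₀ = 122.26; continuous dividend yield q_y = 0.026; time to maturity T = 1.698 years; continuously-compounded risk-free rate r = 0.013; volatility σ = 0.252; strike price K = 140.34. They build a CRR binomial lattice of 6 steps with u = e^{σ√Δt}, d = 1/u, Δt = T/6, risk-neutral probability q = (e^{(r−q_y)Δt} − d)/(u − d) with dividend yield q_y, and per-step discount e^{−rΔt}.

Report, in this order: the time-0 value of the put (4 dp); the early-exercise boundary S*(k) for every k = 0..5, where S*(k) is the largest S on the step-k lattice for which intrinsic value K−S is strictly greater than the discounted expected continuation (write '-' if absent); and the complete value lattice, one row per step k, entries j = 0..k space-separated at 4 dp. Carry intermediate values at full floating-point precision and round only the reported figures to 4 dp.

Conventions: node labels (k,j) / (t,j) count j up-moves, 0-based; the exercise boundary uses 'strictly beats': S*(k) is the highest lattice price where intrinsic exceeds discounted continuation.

Δt=0.28300, u=1.14346, d=0.87454, q=0.45288, disc=e^(-rΔt)=0.99633
k=6 terminal: V=max(K-S,0) → 85.6435 68.8243 46.8333 18.0800 0.0000 0.0000 0.0000
k=5: j=0 S=62.5433 intr=77.7967 cont=77.7399 V=77.7967[EX]; j=1 S=81.7753 intr=58.5647 cont=58.6489 V=58.6489[hold]; j=2 S=106.9211 intr=33.4189 cont=33.6873 V=33.6873[hold]; j=3 S=139.7994 intr=0.5406 cont=9.8556 V=9.8556[hold]; j=4 S=182.7876 intr=0.0000 cont=0.0000 V=0.0000[hold]; j=5 S=238.9947 intr=0.0000 cont=0.0000 V=0.0000[hold]  S*(5)=62.5433
k=4: j=0 S=71.5157 intr=68.8243 cont=68.8712 V=68.8712[hold]; j=1 S=93.5067 intr=46.8333 cont=47.1704 V=47.1704[hold]; j=2 S=122.2600 intr=18.0800 cont=22.8103 V=22.8103[hold]; j=3 S=159.8549 intr=0.0000 cont=5.3724 V=5.3724[hold]; j=4 S=209.0102 intr=0.0000 cont=0.0000 V=0.0000[hold]  S*(4)=-
k=3: j=0 S=81.7753 intr=58.5647 cont=58.8265 V=58.8265[hold]; j=1 S=106.9211 intr=33.4189 cont=36.0055 V=36.0055[hold]; j=2 S=139.7994 intr=0.5406 cont=14.8583 V=14.8583[hold]; j=3 S=182.7876 intr=0.0000 cont=2.9286 V=2.9286[hold]  S*(3)=-
k=2: j=0 S=93.5067 intr=46.8333 cont=48.3133 V=48.3133[hold]; j=1 S=122.2600 intr=18.0800 cont=26.3313 V=26.3313[hold]; j=2 S=159.8549 intr=0.0000 cont=9.4208 V=9.4208[hold]  S*(2)=-
k=1: j=0 S=106.9211 intr=33.4189 cont=38.2172 V=38.2172[hold]; j=1 S=139.7994 intr=0.5406 cont=18.6043 V=18.6043[hold]  S*(1)=-
k=0: j=0 S=122.2600 intr=18.0800 cont=29.2272 V=29.2272[hold]  S*(0)=-

price = 29.2272
boundary = - - - - - 62.5433
tree:
29.2272
38.2172 18.6043
48.3133 26.3313 9.4208
58.8265 36.0055 14.8583 2.9286
68.8712 47.1704 22.8103 5.3724 0.0000
77.7967 58.6489 33.6873 9.8556 0.0000 0.0000
85.6435 68.8243 46.8333 18.0800 0.0000 0.0000 0.0000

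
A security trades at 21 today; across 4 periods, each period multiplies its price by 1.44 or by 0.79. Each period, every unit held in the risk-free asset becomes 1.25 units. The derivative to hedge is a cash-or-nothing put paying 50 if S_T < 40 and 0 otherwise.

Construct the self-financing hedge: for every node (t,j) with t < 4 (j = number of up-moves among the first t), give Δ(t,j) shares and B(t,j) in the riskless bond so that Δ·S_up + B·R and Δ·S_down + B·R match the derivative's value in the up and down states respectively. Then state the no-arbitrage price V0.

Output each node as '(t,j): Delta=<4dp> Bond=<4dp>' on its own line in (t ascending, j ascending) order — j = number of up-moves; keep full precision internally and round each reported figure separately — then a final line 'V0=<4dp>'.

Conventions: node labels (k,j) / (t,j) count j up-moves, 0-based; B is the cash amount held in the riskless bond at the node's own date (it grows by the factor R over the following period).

(0,0): Delta=-0.8237 Bond=24.1531
(1,0): Delta=-1.4862 Bond=41.1827
(1,1): Delta=-0.6735 Bond=25.6515
(2,0): Delta=0.0000 Bond=32.0000
(2,1): Delta=-1.8230 Bond=59.5238
(2,2): Delta=-0.4131 Bond=20.7224
(3,0): Delta=0.0000 Bond=40.0000
(3,1): Delta=0.0000 Bond=40.0000
(3,2): Delta=-2.2361 Bond=88.6154
(3,3): Delta=0.0000 Bond=0.0000
V0=6.8558

No-arbitrage ⇒ martingale measure with p* = (R−d)/(u−d) = 0.7077.
Terminal payoffs: V(4,0)=50.0000, V(4,1)=50.0000, V(4,2)=50.0000, V(4,3)=0.0000, V(4,4)=0.0000
  t=3,j=0: stock 10.3538 → up 14.9095 (V=50.0000), down 8.1795 (V=50.0000). Price 40.0000; hedge Δ=0.0000, bond B=40.0000.
  t=3,j=1: stock 18.8728 → up 27.1768 (V=50.0000), down 14.9095 (V=50.0000). Price 40.0000; hedge Δ=0.0000, bond B=40.0000.
  t=3,j=2: stock 34.4010 → up 49.5375 (V=0.0000), down 27.1768 (V=50.0000). Price 11.6923; hedge Δ=-2.2361, bond B=88.6154.
  t=3,j=3: stock 62.7057 → up 90.2962 (V=0.0000), down 49.5375 (V=0.0000). Price 0.0000; hedge Δ=0.0000, bond B=0.0000.
  t=2,j=0: stock 13.1061 → up 18.8728 (V=40.0000), down 10.3538 (V=40.0000). Price 32.0000; hedge Δ=0.0000, bond B=32.0000.
  t=2,j=1: stock 23.8896 → up 34.4010 (V=11.6923), down 18.8728 (V=40.0000). Price 15.9735; hedge Δ=-1.8230, bond B=59.5238.
  t=2,j=2: stock 43.5456 → up 62.7057 (V=0.0000), down 34.4010 (V=11.6923). Price 2.7342; hedge Δ=-0.4131, bond B=20.7224.
  t=1,j=0: stock 16.5900 → up 23.8896 (V=15.9735), down 13.1061 (V=32.0000). Price 16.5265; hedge Δ=-1.4862, bond B=41.1827.
  t=1,j=1: stock 30.2400 → up 43.5456 (V=2.7342), down 23.8896 (V=15.9735). Price 5.2833; hedge Δ=-0.6735, bond B=25.6515.
  t=0,j=0: stock 21.0000 → up 30.2400 (V=5.2833), down 16.5900 (V=16.5265). Price 6.8558; hedge Δ=-0.8237, bond B=24.1531.
Verification: the root portfolio costs Δ(0,0)·S0 + B(0,0) = 6.8558, matching V0.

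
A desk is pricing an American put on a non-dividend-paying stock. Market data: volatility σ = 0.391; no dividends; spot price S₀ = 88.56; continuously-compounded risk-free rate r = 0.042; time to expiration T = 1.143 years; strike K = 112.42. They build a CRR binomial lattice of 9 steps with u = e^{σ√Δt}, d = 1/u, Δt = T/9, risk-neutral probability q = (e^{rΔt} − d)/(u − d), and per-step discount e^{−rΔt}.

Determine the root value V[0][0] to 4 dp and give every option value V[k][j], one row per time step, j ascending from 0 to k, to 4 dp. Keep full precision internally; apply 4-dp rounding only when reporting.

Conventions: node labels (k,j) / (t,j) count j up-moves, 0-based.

price = 28.7319
tree:
28.7319
36.6341 20.6363
45.3995 27.7068 13.3368
54.1168 36.0679 19.1112 7.3364
61.7002 45.3995 26.5316 11.4223 3.0675
68.2972 54.1168 35.4775 17.3005 5.2904 0.7349
74.0362 61.7002 45.3995 25.3061 8.9686 1.4328 0.0000
79.0287 68.2972 54.1168 35.3789 14.8619 2.7935 0.0000 0.0000
83.3719 74.0362 61.7002 45.3995 23.8600 5.4465 0.0000 0.0000 0.0000
87.1501 79.0287 68.2972 54.1168 35.3789 10.6189 0.0000 0.0000 0.0000 0.0000

Δt=0.12700  u=1.14952  d=0.86993  q=0.48435  discount=0.99468
step 9 (expiry): payoffs max(K−S,0) = 87.1501 79.0287 68.2972 54.1168 35.3789 10.6189 0.0000 0.0000 0.0000 0.0000
k=8: (k=8,j=0): S=29.0481, K−S=83.3719, hold=82.7738 ⇒ V=83.3719 exercise | (k=8,j=1): S=38.3838, K−S=74.0362, hold=73.4382 ⇒ V=74.0362 exercise | (k=8,j=2): S=50.7198, K−S=61.7002, hold=61.1021 ⇒ V=61.7002 exercise | (k=8,j=3): S=67.0205, K−S=45.3995, hold=44.8015 ⇒ V=45.3995 exercise | (k=8,j=4): S=88.5600, K−S=23.8600, hold=23.2619 ⇒ V=23.8600 exercise | (k=8,j=5): S=117.0220, K−S=0.0000, hold=5.4465 ⇒ V=5.4465 continue | (k=8,j=6): S=154.6313, K−S=0.0000, hold=0.0000 ⇒ V=0.0000 continue | (k=8,j=7): S=204.3278, K−S=0.0000, hold=0.0000 ⇒ V=0.0000 continue | (k=8,j=8): S=269.9961, K−S=0.0000, hold=0.0000 ⇒ V=0.0000 continue
k=7: (k=7,j=0): S=33.3913, K−S=79.0287, hold=78.4307 ⇒ V=79.0287 exercise | (k=7,j=1): S=44.1228, K−S=68.2972, hold=67.6992 ⇒ V=68.2972 exercise | (k=7,j=2): S=58.3032, K−S=54.1168, hold=53.5187 ⇒ V=54.1168 exercise | (k=7,j=3): S=77.0411, K−S=35.3789, hold=34.7808 ⇒ V=35.3789 exercise | (k=7,j=4): S=101.8011, K−S=10.6189, hold=14.8619 ⇒ V=14.8619 continue | (k=7,j=5): S=134.5187, K−S=0.0000, hold=2.7935 ⇒ V=2.7935 continue | (k=7,j=6): S=177.7512, K−S=0.0000, hold=0.0000 ⇒ V=0.0000 continue | (k=7,j=7): S=234.8781, K−S=0.0000, hold=0.0000 ⇒ V=0.0000 continue
k=6: (k=6,j=0): S=38.3838, K−S=74.0362, hold=73.4382 ⇒ V=74.0362 exercise | (k=6,j=1): S=50.7198, K−S=61.7002, hold=61.1021 ⇒ V=61.7002 exercise | (k=6,j=2): S=67.0205, K−S=45.3995, hold=44.8015 ⇒ V=45.3995 exercise | (k=6,j=3): S=88.5600, K−S=23.8600, hold=25.3061 ⇒ V=25.3061 continue | (k=6,j=4): S=117.0220, K−S=0.0000, hold=8.9686 ⇒ V=8.9686 continue | (k=6,j=5): S=154.6313, K−S=0.0000, hold=1.4328 ⇒ V=1.4328 continue | (k=6,j=6): S=204.3278, K−S=0.0000, hold=0.0000 ⇒ V=0.0000 continue
k=5: (k=5,j=0): S=44.1228, K−S=68.2972, hold=67.6992 ⇒ V=68.2972 exercise | (k=5,j=1): S=58.3032, K−S=54.1168, hold=53.5187 ⇒ V=54.1168 exercise | (k=5,j=2): S=77.0411, K−S=35.3789, hold=35.4775 ⇒ V=35.4775 continue | (k=5,j=3): S=101.8011, K−S=10.6189, hold=17.3005 ⇒ V=17.3005 continue | (k=5,j=4): S=134.5187, K−S=0.0000, hold=5.2904 ⇒ V=5.2904 continue | (k=5,j=5): S=177.7512, K−S=0.0000, hold=0.7349 ⇒ V=0.7349 continue
k=4: (k=4,j=0): S=50.7198, K−S=61.7002, hold=61.1021 ⇒ V=61.7002 exercise | (k=4,j=1): S=67.0205, K−S=45.3995, hold=44.8490 ⇒ V=45.3995 exercise | (k=4,j=2): S=88.5600, K−S=23.8600, hold=26.5316 ⇒ V=26.5316 continue | (k=4,j=3): S=117.0220, K−S=0.0000, hold=11.4223 ⇒ V=11.4223 continue | (k=4,j=4): S=154.6313, K−S=0.0000, hold=3.0675 ⇒ V=3.0675 continue
k=3: (k=3,j=0): S=58.3032, K−S=54.1168, hold=53.5187 ⇒ V=54.1168 exercise | (k=3,j=1): S=77.0411, K−S=35.3789, hold=36.0679 ⇒ V=36.0679 continue | (k=3,j=2): S=101.8011, K−S=10.6189, hold=19.1112 ⇒ V=19.1112 continue | (k=3,j=3): S=134.5187, K−S=0.0000, hold=7.3364 ⇒ V=7.3364 continue
k=2: (k=2,j=0): S=67.0205, K−S=45.3995, hold=45.1334 ⇒ V=45.3995 exercise | (k=2,j=1): S=88.5600, K−S=23.8600, hold=27.7068 ⇒ V=27.7068 continue | (k=2,j=2): S=117.0220, K−S=0.0000, hold=13.3368 ⇒ V=13.3368 continue
k=1: (k=1,j=0): S=77.0411, K−S=35.3789, hold=36.6341 ⇒ V=36.6341 continue | (k=1,j=1): S=101.8011, K−S=10.6189, hold=20.6363 ⇒ V=20.6363 continue
k=0: (k=0,j=0): S=88.5600, K−S=23.8600, hold=28.7319 ⇒ V=28.7319 continue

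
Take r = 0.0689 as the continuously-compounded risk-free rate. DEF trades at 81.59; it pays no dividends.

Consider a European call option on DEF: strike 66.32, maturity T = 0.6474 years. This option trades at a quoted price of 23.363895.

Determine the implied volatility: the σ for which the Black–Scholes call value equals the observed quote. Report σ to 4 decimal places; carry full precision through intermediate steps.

sigma = 0.5305

At σ = 0.5305 the Black–Scholes value reproduces the quote:
σ√T = 0.5305·√0.6474 = 0.426847
d₁ = (ln(S/K) + (r+σ²/2)T) / (σ√T) = (ln(81.59/66.32) + (0.0689+0.5305²/2)·0.6474) / 0.426847 = (0.207215 + 0.135705) / 0.426847 = 0.803380
d₂ = d₁ − σ√T = 0.803380 − 0.426847 = 0.376534
e^{−rT} = 0.956374
N(d₁) = 0.789122,  N(d₂) = 0.646740
V = S·N(d₁) − K·e^{−rT}·N(d₂) = 64.384504 − 41.020608 = 23.363895 (equal to the quote); since ∂V/∂σ > 0 for all σ, the implied volatility is unique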